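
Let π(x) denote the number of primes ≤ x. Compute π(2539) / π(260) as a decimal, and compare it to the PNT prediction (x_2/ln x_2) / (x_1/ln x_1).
π(2539)/π(260) = 371/55 ≈ 6.7455;  PNT prediction ≈ 6.9267.

π(260) = 55 and π(2539) = 371, so π(2539)/π(260) ≈ 6.7455. The PNT-predicted ratio is (2539/ln(2539)) / (260/ln(260)) ≈ 6.9267. The two agree to within a few percent, as expected.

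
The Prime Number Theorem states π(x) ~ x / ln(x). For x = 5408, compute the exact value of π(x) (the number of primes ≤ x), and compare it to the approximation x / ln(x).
π(5408) = 713;  x/ln(x) ≈ 629.16;  relative error ≈ 11.76%.

Directly count primes up to 5408: π(5408) = 713. The PNT approximation gives 5408/ln(5408) ≈ 5408/8.59563 ≈ 629.16. Relative error (π(x) − x/ln(x)) / π(x) ≈ 11.76%; the approximation is known to undercount slightly (Li(x) is a better estimate).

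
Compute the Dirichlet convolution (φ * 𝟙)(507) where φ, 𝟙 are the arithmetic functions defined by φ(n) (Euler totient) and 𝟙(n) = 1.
(φ * 𝟙)(507) = 507

Divisors of 507: [1, 3, 13, 39, 169, 507]. For each d | 507:
  d = 1: φ(1) · 𝟙(507/1) = 1 · 1 = 1
  d = 3: φ(3) · 𝟙(507/3) = 2 · 1 = 2
  d = 13: φ(13) · 𝟙(507/13) = 12 · 1 = 12
  d = 39: φ(39) · 𝟙(507/39) = 24 · 1 = 24
  d = 169: φ(169) · 𝟙(507/169) = 156 · 1 = 156
  d = 507: φ(507) · 𝟙(507/507) = 312 · 1 = 312
Summing: (φ * 𝟙)(507) = 1 + 2 + 12 + 24 + 156 + 312 = 507.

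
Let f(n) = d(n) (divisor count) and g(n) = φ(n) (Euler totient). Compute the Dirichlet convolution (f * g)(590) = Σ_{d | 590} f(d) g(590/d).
(d * φ)(590) = 1080

Divisors of 590: [1, 2, 5, 10, 59, 118, 295, 590]. For each d | 590:
  d = 1: d(1) · φ(590/1) = 1 · 232 = 232
  d = 2: d(2) · φ(590/2) = 2 · 232 = 464
  d = 5: d(5) · φ(590/5) = 2 · 58 = 116
  d = 10: d(10) · φ(590/10) = 4 · 58 = 232
  d = 59: d(59) · φ(590/59) = 2 · 4 = 8
  d = 118: d(118) · φ(590/118) = 4 · 4 = 16
  d = 295: d(295) · φ(590/295) = 4 · 1 = 4
  d = 590: d(590) · φ(590/590) = 8 · 1 = 8
Summing: (d * φ)(590) = 232 + 464 + 116 + 232 + 8 + 16 + 4 + 8 = 1080.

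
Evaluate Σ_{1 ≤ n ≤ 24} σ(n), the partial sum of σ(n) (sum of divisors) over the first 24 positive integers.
Σ_{n ≤ 24} σ(n) = 491

Compute σ(n) for each 1 ≤ n ≤ 24: σ(1) = 1, σ(2) = 3, σ(3) = 4, σ(4) = 7, σ(5) = 6, σ(6) = 12, σ(7) = 8, σ(8) = 15, σ(9) = 13, σ(10) = 18, σ(11) = 12, σ(12) = 28, σ(13) = 14, σ(14) = 24, σ(15) = 24, σ(16) = 31, σ(17) = 18, σ(18) = 39, σ(19) = 20, σ(20) = 42, σ(21) = 32, σ(22) = 36, σ(23) = 24, σ(24) = 60. Summing all 24 values: 491. (Average order: Σ_{n ≤ x} σ(n) ~ (π²/12) x². For x = 24, (π²/12)·24² ≈ 473.74.)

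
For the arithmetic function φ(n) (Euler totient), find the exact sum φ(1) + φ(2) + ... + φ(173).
Σ_{n ≤ 173} φ(n) = 9194

Compute φ(n) for each 1 ≤ n ≤ 173: φ(1) = 1, φ(2) = 1, φ(3) = 2, φ(4) = 2, φ(5) = 4, φ(6) = 2, φ(7) = 6, φ(8) = 4, φ(9) = 6, φ(10) = 4, φ(11) = 10, φ(12) = 4, φ(13) = 12, φ(14) = 6, φ(15) = 8, φ(16) = 8, φ(17) = 16, φ(18) = 6, φ(19) = 18, φ(20) = 8, φ(21) = 12, φ(22) = 10, φ(23) = 22, φ(24) = 8, φ(25) = 20, φ(26) = 12, φ(27) = 18, φ(28) = 12, φ(29) = 28, φ(30) = 8, φ(31) = 30, φ(32) = 16, φ(33) = 20, φ(34) = 16, φ(35) = 24, φ(36) = 12, φ(37) = 36, φ(38) = 18, φ(39) = 24, φ(40) = 16, φ(41) = 40, φ(42) = 12, φ(43) = 42, φ(44) = 20, φ(45) = 24, φ(46) = 22, φ(47) = 46, φ(48) = 16, φ(49) = 42, φ(50) = 20, φ(51) = 32, φ(52) = 24, φ(53) = 52, φ(54) = 18, φ(55) = 40, φ(56) = 24, φ(57) = 36, φ(58) = 28, φ(59) = 58, φ(60) = 16, φ(61) = 60, φ(62) = 30, φ(63) = 36, φ(64) = 32, φ(65) = 48, φ(66) = 20, φ(67) = 66, φ(68) = 32, φ(69) = 44, φ(70) = 24, φ(71) = 70, φ(72) = 24, φ(73) = 72, φ(74) = 36, φ(75) = 40, φ(76) = 36, φ(77) = 60, φ(78) = 24, φ(79) = 78, φ(80) = 32, φ(81) = 54, φ(82) = 40, φ(83) = 82, φ(84) = 24, φ(85) = 64, φ(86) = 42, φ(87) = 56, φ(88) = 40, φ(89) = 88, φ(90) = 24, φ(91) = 72, φ(92) = 44, φ(93) = 60, φ(94) = 46, φ(95) = 72, φ(96) = 32, φ(97) = 96, φ(98) = 42, φ(99) = 60, φ(100) = 40, φ(101) = 100, φ(102) = 32, φ(103) = 102, φ(104) = 48, φ(105) = 48, φ(106) = 52, φ(107) = 106, φ(108) = 36, φ(109) = 108, φ(110) = 40, φ(111) = 72, φ(112) = 48, φ(113) = 112, φ(114) = 36, φ(115) = 88, φ(116) = 56, φ(117) = 72, φ(118) = 58, φ(119) = 96, φ(120) = 32, φ(121) = 110, φ(122) = 60, φ(123) = 80, φ(124) = 60, φ(125) = 100, φ(126) = 36, φ(127) = 126, φ(128) = 64, φ(129) = 84, φ(130) = 48, φ(131) = 130, φ(132) = 40, φ(133) = 108, φ(134) = 66, φ(135) = 72, φ(136) = 64, φ(137) = 136, φ(138) = 44, φ(139) = 138, φ(140) = 48, φ(141) = 92, φ(142) = 70, φ(143) = 120, φ(144) = 48, φ(145) = 112, φ(146) = 72, φ(147) = 84, φ(148) = 72, φ(149) = 148, φ(150) = 40, φ(151) = 150, φ(152) = 72, φ(153) = 96, φ(154) = 60, φ(155) = 120, φ(156) = 48, φ(157) = 156, φ(158) = 78, φ(159) = 104, φ(160) = 64, φ(161) = 132, φ(162) = 54, φ(163) = 162, φ(164) = 80, φ(165) = 80, φ(166) = 82, φ(167) = 166, φ(168) = 48, φ(169) = 156, φ(170) = 64, φ(171) = 108, φ(172) = 84, φ(173) = 172. Summing all 173 values: 9194. (Average order: Σ_{n ≤ x} φ(n) ~ (3/π²) x². For x = 173, (3/π²)·173² ≈ 9097.33.)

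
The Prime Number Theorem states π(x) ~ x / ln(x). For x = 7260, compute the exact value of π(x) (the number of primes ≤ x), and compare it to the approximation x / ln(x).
π(7260) = 928;  x/ln(x) ≈ 816.64;  relative error ≈ 12.00%.

Directly count primes up to 7260: π(7260) = 928. The PNT approximation gives 7260/ln(7260) ≈ 7260/8.89014 ≈ 816.64. Relative error (π(x) − x/ln(x)) / π(x) ≈ 12.00%; the approximation is known to undercount slightly (Li(x) is a better estimate).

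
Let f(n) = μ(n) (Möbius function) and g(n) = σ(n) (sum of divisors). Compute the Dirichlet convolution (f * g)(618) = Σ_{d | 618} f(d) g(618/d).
(μ * σ)(618) = 618

Divisors of 618: [1, 2, 3, 6, 103, 206, 309, 618]. For each d | 618:
  d = 1: μ(1) · σ(618/1) = 1 · 1248 = 1248
  d = 2: μ(2) · σ(618/2) = -1 · 416 = -416
  d = 3: μ(3) · σ(618/3) = -1 · 312 = -312
  d = 6: μ(6) · σ(618/6) = 1 · 104 = 104
  d = 103: μ(103) · σ(618/103) = -1 · 12 = -12
  d = 206: μ(206) · σ(618/206) = 1 · 4 = 4
  d = 309: μ(309) · σ(618/309) = 1 · 3 = 3
  d = 618: μ(618) · σ(618/618) = -1 · 1 = -1
Summing: (μ * σ)(618) = 1248 + -416 + -312 + 104 + -12 + 4 + 3 + -1 = 618.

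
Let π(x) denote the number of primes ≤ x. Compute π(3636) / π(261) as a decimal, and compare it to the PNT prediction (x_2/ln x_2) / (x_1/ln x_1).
π(3636)/π(261) = 508/55 ≈ 9.2364;  PNT prediction ≈ 9.4552.

π(261) = 55 and π(3636) = 508, so π(3636)/π(261) ≈ 9.2364. The PNT-predicted ratio is (3636/ln(3636)) / (261/ln(261)) ≈ 9.4552. The two agree to within a few percent, as expected.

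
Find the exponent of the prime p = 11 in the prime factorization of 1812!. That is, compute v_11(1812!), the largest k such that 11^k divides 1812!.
v_11(1812!) = 179

Legendre's formula: v_p(n!) = Σ_{k ≥ 1} ⌊n / p^k⌋. For p = 11, n = 1812, the terms are:
  ⌊1812/11^1⌋ = ⌊1812/11⌋ = 164
  ⌊1812/11^2⌋ = ⌊1812/121⌋ = 14
  ⌊1812/11^3⌋ = ⌊1812/1331⌋ = 1
(the next term ⌊1812/11^4⌋ = 0, terminating the sum). Summing: v_11(1812!) = 164 + 14 + 1 = 179.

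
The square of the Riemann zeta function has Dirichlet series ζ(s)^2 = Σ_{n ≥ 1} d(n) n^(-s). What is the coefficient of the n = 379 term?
d(379) = 2

ζ(s)^2 = (Σ 1/m^s)(Σ 1/k^s). The coefficient of 1/n^s in the product is the number of ordered pairs (m, k) with mk = n, which equals d(n). For n = 379, divisors are [1, 379], so d(379) = 2.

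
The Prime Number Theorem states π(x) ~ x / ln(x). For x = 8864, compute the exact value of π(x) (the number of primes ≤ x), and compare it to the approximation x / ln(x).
π(8864) = 1105;  x/ln(x) ≈ 975.16;  relative error ≈ 11.75%.

Directly count primes up to 8864: π(8864) = 1105. The PNT approximation gives 8864/ln(8864) ≈ 8864/9.08975 ≈ 975.16. Relative error (π(x) − x/ln(x)) / π(x) ≈ 11.75%; the approximation is known to undercount slightly (Li(x) is a better estimate).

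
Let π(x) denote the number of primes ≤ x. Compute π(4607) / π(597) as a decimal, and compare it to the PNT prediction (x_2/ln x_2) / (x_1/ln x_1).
π(4607)/π(597) = 623/108 ≈ 5.7685;  PNT prediction ≈ 5.8475.

π(597) = 108 and π(4607) = 623, so π(4607)/π(597) ≈ 5.7685. The PNT-predicted ratio is (4607/ln(4607)) / (597/ln(597)) ≈ 5.8475. The two agree to within a few percent, as expected.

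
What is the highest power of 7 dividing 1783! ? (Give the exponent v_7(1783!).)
v_7(1783!) = 295

Legendre's formula: v_p(n!) = Σ_{k ≥ 1} ⌊n / p^k⌋. For p = 7, n = 1783, the terms are:
  ⌊1783/7^1⌋ = ⌊1783/7⌋ = 254
  ⌊1783/7^2⌋ = ⌊1783/49⌋ = 36
  ⌊1783/7^3⌋ = ⌊1783/343⌋ = 5
(the next term ⌊1783/7^4⌋ = 0, terminating the sum). Summing: v_7(1783!) = 254 + 36 + 5 = 295.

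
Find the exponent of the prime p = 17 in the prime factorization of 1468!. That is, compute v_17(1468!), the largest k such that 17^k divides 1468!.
v_17(1468!) = 91

Legendre's formula: v_p(n!) = Σ_{k ≥ 1} ⌊n / p^k⌋. For p = 17, n = 1468, the terms are:
  ⌊1468/17^1⌋ = ⌊1468/17⌋ = 86
  ⌊1468/17^2⌋ = ⌊1468/289⌋ = 5
(the next term ⌊1468/17^3⌋ = 0, terminating the sum). Summing: v_17(1468!) = 86 + 5 = 91.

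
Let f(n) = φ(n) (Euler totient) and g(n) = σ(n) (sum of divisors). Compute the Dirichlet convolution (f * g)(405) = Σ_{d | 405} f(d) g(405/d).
(φ * σ)(405) = 4050

Divisors of 405: [1, 3, 5, 9, 15, 27, 45, 81, 135, 405]. For each d | 405:
  d = 1: φ(1) · σ(405/1) = 1 · 726 = 726
  d = 3: φ(3) · σ(405/3) = 2 · 240 = 480
  d = 5: φ(5) · σ(405/5) = 4 · 121 = 484
  d = 9: φ(9) · σ(405/9) = 6 · 78 = 468
  d = 15: φ(15) · σ(405/15) = 8 · 40 = 320
  d = 27: φ(27) · σ(405/27) = 18 · 24 = 432
  d = 45: φ(45) · σ(405/45) = 24 · 13 = 312
  d = 81: φ(81) · σ(405/81) = 54 · 6 = 324
  d = 135: φ(135) · σ(405/135) = 72 · 4 = 288
  d = 405: φ(405) · σ(405/405) = 216 · 1 = 216
Summing: (φ * σ)(405) = 726 + 480 + 484 + 468 + 320 + 432 + 312 + 324 + 288 + 216 = 4050.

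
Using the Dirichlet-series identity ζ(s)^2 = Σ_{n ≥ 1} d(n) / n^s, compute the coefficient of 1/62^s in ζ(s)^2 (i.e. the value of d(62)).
d(62) = 4

ζ(s)^2 = (Σ 1/m^s)(Σ 1/k^s). The coefficient of 1/n^s in the product is the number of ordered pairs (m, k) with mk = n, which equals d(n). For n = 62, divisors are [1, 2, 31, 62], so d(62) = 4.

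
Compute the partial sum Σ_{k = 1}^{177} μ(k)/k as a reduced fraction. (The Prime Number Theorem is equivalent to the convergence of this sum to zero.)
Σ μ(k)/k = -405094636462344486762882436757770090366687617598923355652478890632/83294951893662609690425847675448128125490254797437431023480841994855

Values of μ(k) for 1 ≤ k ≤ 177: μ(1) = 1, μ(2) = -1, μ(3) = -1, μ(5) = -1, μ(6) = 1, μ(7) = -1, μ(10) = 1, μ(11) = -1, μ(13) = -1, μ(14) = 1, μ(15) = 1, μ(17) = -1, μ(19) = -1, μ(21) = 1, μ(22) = 1, μ(23) = -1, μ(26) = 1, μ(29) = -1, μ(30) = -1, μ(31) = -1, μ(33) = 1, μ(34) = 1, μ(35) = 1, μ(37) = -1, μ(38) = 1, μ(39) = 1, μ(41) = -1, μ(42) = -1, μ(43) = -1, μ(46) = 1, μ(47) = -1, μ(51) = 1, μ(53) = -1, μ(55) = 1, μ(57) = 1, μ(58) = 1, μ(59) = -1, μ(61) = -1, μ(62) = 1, μ(65) = 1, μ(66) = -1, μ(67) = -1, μ(69) = 1, μ(70) = -1, μ(71) = -1, μ(73) = -1, μ(74) = 1, μ(77) = 1, μ(78) = -1, μ(79) = -1, μ(82) = 1, μ(83) = -1, μ(85) = 1, μ(86) = 1, μ(87) = 1, μ(89) = -1, μ(91) = 1, μ(93) = 1, μ(94) = 1, μ(95) = 1, μ(97) = -1, μ(101) = -1, μ(102) = -1, μ(103) = -1, μ(105) = -1, μ(106) = 1, μ(107) = -1, μ(109) = -1, μ(110) = -1, μ(111) = 1, μ(113) = -1, μ(114) = -1, μ(115) = 1, μ(118) = 1, μ(119) = 1, μ(122) = 1, μ(123) = 1, μ(127) = -1, μ(129) = 1, μ(130) = -1, μ(131) = -1, μ(133) = 1, μ(134) = 1, μ(137) = -1, μ(138) = -1, μ(139) = -1, μ(141) = 1, μ(142) = 1, μ(143) = 1, μ(145) = 1, μ(146) = 1, μ(149) = -1, μ(151) = -1, μ(154) = -1, μ(155) = 1, μ(157) = -1, μ(158) = 1, μ(159) = 1, μ(161) = 1, μ(163) = -1, μ(165) = -1, μ(166) = 1, μ(167) = -1, μ(170) = -1, μ(173) = -1, μ(174) = -1, μ(177) = 1, with μ = 0 on non-squarefree integers. Summing μ(k)/k for k where μ(k) ≠ 0 gives -405094636462344486762882436757770090366687617598923355652478890632/83294951893662609690425847675448128125490254797437431023480841994855 ≈ -0.0049. (PNT ⟺ this sum → 0 as n → ∞.)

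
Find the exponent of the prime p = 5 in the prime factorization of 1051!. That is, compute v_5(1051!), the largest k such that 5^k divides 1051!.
v_5(1051!) = 261

Legendre's formula: v_p(n!) = Σ_{k ≥ 1} ⌊n / p^k⌋. For p = 5, n = 1051, the terms are:
  ⌊1051/5^1⌋ = ⌊1051/5⌋ = 210
  ⌊1051/5^2⌋ = ⌊1051/25⌋ = 42
  ⌊1051/5^3⌋ = ⌊1051/125⌋ = 8
  ⌊1051/5^4⌋ = ⌊1051/625⌋ = 1
(the next term ⌊1051/5^5⌋ = 0, terminating the sum). Summing: v_5(1051!) = 210 + 42 + 8 + 1 = 261.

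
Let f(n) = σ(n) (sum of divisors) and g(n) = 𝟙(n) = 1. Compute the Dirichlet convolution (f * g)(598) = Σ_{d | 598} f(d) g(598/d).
(σ * 𝟙)(598) = 1500

Divisors of 598: [1, 2, 13, 23, 26, 46, 299, 598]. For each d | 598:
  d = 1: σ(1) · 𝟙(598/1) = 1 · 1 = 1
  d = 2: σ(2) · 𝟙(598/2) = 3 · 1 = 3
  d = 13: σ(13) · 𝟙(598/13) = 14 · 1 = 14
  d = 23: σ(23) · 𝟙(598/23) = 24 · 1 = 24
  d = 26: σ(26) · 𝟙(598/26) = 42 · 1 = 42
  d = 46: σ(46) · 𝟙(598/46) = 72 · 1 = 72
  d = 299: σ(299) · 𝟙(598/299) = 336 · 1 = 336
  d = 598: σ(598) · 𝟙(598/598) = 1008 · 1 = 1008
Summing: (σ * 𝟙)(598) = 1 + 3 + 14 + 24 + 42 + 72 + 336 + 1008 = 1500.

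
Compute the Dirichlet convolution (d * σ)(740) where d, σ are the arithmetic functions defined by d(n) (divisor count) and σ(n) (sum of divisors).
(d * σ)(740) = 5120

Divisors of 740: [1, 2, 4, 5, 10, 20, 37, 74, 148, 185, 370, 740]. For each d | 740:
  d = 1: d(1) · σ(740/1) = 1 · 1596 = 1596
  d = 2: d(2) · σ(740/2) = 2 · 684 = 1368
  d = 4: d(4) · σ(740/4) = 3 · 228 = 684
  d = 5: d(5) · σ(740/5) = 2 · 266 = 532
  d = 10: d(10) · σ(740/10) = 4 · 114 = 456
  d = 20: d(20) · σ(740/20) = 6 · 38 = 228
  d = 37: d(37) · σ(740/37) = 2 · 42 = 84
  d = 74: d(74) · σ(740/74) = 4 · 18 = 72
  d = 148: d(148) · σ(740/148) = 6 · 6 = 36
  d = 185: d(185) · σ(740/185) = 4 · 7 = 28
  d = 370: d(370) · σ(740/370) = 8 · 3 = 24
  d = 740: d(740) · σ(740/740) = 12 · 1 = 12
Summing: (d * σ)(740) = 1596 + 1368 + 684 + 532 + 456 + 228 + 84 + 72 + 36 + 28 + 24 + 12 = 5120.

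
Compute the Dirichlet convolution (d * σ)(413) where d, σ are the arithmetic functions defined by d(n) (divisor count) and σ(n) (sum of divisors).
(d * σ)(413) = 620

Divisors of 413: [1, 7, 59, 413]. For each d | 413:
  d = 1: d(1) · σ(413/1) = 1 · 480 = 480
  d = 7: d(7) · σ(413/7) = 2 · 60 = 120
  d = 59: d(59) · σ(413/59) = 2 · 8 = 16
  d = 413: d(413) · σ(413/413) = 4 · 1 = 4
Summing: (d * σ)(413) = 480 + 120 + 16 + 4 = 620.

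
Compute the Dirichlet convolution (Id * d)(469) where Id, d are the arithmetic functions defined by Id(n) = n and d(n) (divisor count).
(Id * d)(469) = 621

Divisors of 469: [1, 7, 67, 469]. For each d | 469:
  d = 1: Id(1) · d(469/1) = 1 · 4 = 4
  d = 7: Id(7) · d(469/7) = 7 · 2 = 14
  d = 67: Id(67) · d(469/67) = 67 · 2 = 134
  d = 469: Id(469) · d(469/469) = 469 · 1 = 469
Summing: (Id * d)(469) = 4 + 14 + 134 + 469 = 621.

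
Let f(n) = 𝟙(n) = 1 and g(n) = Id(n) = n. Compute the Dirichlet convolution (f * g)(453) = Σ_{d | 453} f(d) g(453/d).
(𝟙 * Id)(453) = 608

Divisors of 453: [1, 3, 151, 453]. For each d | 453:
  d = 1: 𝟙(1) · Id(453/1) = 1 · 453 = 453
  d = 3: 𝟙(3) · Id(453/3) = 1 · 151 = 151
  d = 151: 𝟙(151) · Id(453/151) = 1 · 3 = 3
  d = 453: 𝟙(453) · Id(453/453) = 1 · 1 = 1
Summing: (𝟙 * Id)(453) = 453 + 151 + 3 + 1 = 608.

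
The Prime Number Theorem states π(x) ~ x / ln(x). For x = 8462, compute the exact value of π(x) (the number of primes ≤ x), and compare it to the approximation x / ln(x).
π(8462) = 1058;  x/ln(x) ≈ 935.72;  relative error ≈ 11.56%.

Directly count primes up to 8462: π(8462) = 1058. The PNT approximation gives 8462/ln(8462) ≈ 8462/9.04334 ≈ 935.72. Relative error (π(x) − x/ln(x)) / π(x) ≈ 11.56%; the approximation is known to undercount slightly (Li(x) is a better estimate).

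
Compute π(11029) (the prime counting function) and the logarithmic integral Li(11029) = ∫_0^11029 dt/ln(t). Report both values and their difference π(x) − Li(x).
π(11029) = 1337;  Li(11029) ≈ 1357.26;  π(x) − Li(x) ≈ -20.26.

Direct count of primes ≤ 11029 gives π(11029) = 1337. Numerical evaluation of the logarithmic integral gives Li(11029) ≈ 1357.26. The difference π(x) − Li(x) ≈ -20.26 is typically negative for small/moderate x (Li(x) overestimates), though Littlewood's theorem shows this sign changes infinitely often.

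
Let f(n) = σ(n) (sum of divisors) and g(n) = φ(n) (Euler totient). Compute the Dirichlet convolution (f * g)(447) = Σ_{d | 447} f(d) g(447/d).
(σ * φ)(447) = 1788

Divisors of 447: [1, 3, 149, 447]. For each d | 447:
  d = 1: σ(1) · φ(447/1) = 1 · 296 = 296
  d = 3: σ(3) · φ(447/3) = 4 · 148 = 592
  d = 149: σ(149) · φ(447/149) = 150 · 2 = 300
  d = 447: σ(447) · φ(447/447) = 600 · 1 = 600
Summing: (σ * φ)(447) = 296 + 592 + 300 + 600 = 1788.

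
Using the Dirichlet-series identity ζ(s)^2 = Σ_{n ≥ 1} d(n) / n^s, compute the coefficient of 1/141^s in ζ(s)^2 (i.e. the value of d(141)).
d(141) = 4

ζ(s)^2 = (Σ 1/m^s)(Σ 1/k^s). The coefficient of 1/n^s in the product is the number of ordered pairs (m, k) with mk = n, which equals d(n). For n = 141, divisors are [1, 3, 47, 141], so d(141) = 4.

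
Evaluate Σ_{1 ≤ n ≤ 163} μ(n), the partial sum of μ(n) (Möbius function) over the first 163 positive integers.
Σ_{n ≤ 163} μ(n) = 0

Compute μ(n) for each 1 ≤ n ≤ 163: μ(1) = 1, μ(2) = -1, μ(3) = -1, μ(4) = 0, μ(5) = -1, μ(6) = 1, μ(7) = -1, μ(8) = 0, μ(9) = 0, μ(10) = 1, μ(11) = -1, μ(12) = 0, μ(13) = -1, μ(14) = 1, μ(15) = 1, μ(16) = 0, μ(17) = -1, μ(18) = 0, μ(19) = -1, μ(20) = 0, μ(21) = 1, μ(22) = 1, μ(23) = -1, μ(24) = 0, μ(25) = 0, μ(26) = 1, μ(27) = 0, μ(28) = 0, μ(29) = -1, μ(30) = -1, μ(31) = -1, μ(32) = 0, μ(33) = 1, μ(34) = 1, μ(35) = 1, μ(36) = 0, μ(37) = -1, μ(38) = 1, μ(39) = 1, μ(40) = 0, μ(41) = -1, μ(42) = -1, μ(43) = -1, μ(44) = 0, μ(45) = 0, μ(46) = 1, μ(47) = -1, μ(48) = 0, μ(49) = 0, μ(50) = 0, μ(51) = 1, μ(52) = 0, μ(53) = -1, μ(54) = 0, μ(55) = 1, μ(56) = 0, μ(57) = 1, μ(58) = 1, μ(59) = -1, μ(60) = 0, μ(61) = -1, μ(62) = 1, μ(63) = 0, μ(64) = 0, μ(65) = 1, μ(66) = -1, μ(67) = -1, μ(68) = 0, μ(69) = 1, μ(70) = -1, μ(71) = -1, μ(72) = 0, μ(73) = -1, μ(74) = 1, μ(75) = 0, μ(76) = 0, μ(77) = 1, μ(78) = -1, μ(79) = -1, μ(80) = 0, μ(81) = 0, μ(82) = 1, μ(83) = -1, μ(84) = 0, μ(85) = 1, μ(86) = 1, μ(87) = 1, μ(88) = 0, μ(89) = -1, μ(90) = 0, μ(91) = 1, μ(92) = 0, μ(93) = 1, μ(94) = 1, μ(95) = 1, μ(96) = 0, μ(97) = -1, μ(98) = 0, μ(99) = 0, μ(100) = 0, μ(101) = -1, μ(102) = -1, μ(103) = -1, μ(104) = 0, μ(105) = -1, μ(106) = 1, μ(107) = -1, μ(108) = 0, μ(109) = -1, μ(110) = -1, μ(111) = 1, μ(112) = 0, μ(113) = -1, μ(114) = -1, μ(115) = 1, μ(116) = 0, μ(117) = 0, μ(118) = 1, μ(119) = 1, μ(120) = 0, μ(121) = 0, μ(122) = 1, μ(123) = 1, μ(124) = 0, μ(125) = 0, μ(126) = 0, μ(127) = -1, μ(128) = 0, μ(129) = 1, μ(130) = -1, μ(131) = -1, μ(132) = 0, μ(133) = 1, μ(134) = 1, μ(135) = 0, μ(136) = 0, μ(137) = -1, μ(138) = -1, μ(139) = -1, μ(140) = 0, μ(141) = 1, μ(142) = 1, μ(143) = 1, μ(144) = 0, μ(145) = 1, μ(146) = 1, μ(147) = 0, μ(148) = 0, μ(149) = -1, μ(150) = 0, μ(151) = -1, μ(152) = 0, μ(153) = 0, μ(154) = -1, μ(155) = 1, μ(156) = 0, μ(157) = -1, μ(158) = 1, μ(159) = 1, μ(160) = 0, μ(161) = 1, μ(162) = 0, μ(163) = -1. Summing all 163 values: 0. (Mertens function M(x) = Σ_{n ≤ x} μ(n); on average M(x) should be small (PNT ⟺ M(x) = o(x)).)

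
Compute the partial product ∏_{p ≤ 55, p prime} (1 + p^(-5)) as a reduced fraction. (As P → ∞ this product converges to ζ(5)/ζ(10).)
∏ = 32347597211284988160480267437380591091977322089812731895007080802055947812864/31226639806314720763085693561071542877365250131832357293968847568717289128655

The primes p ≤ 55 are [2, 3, 5, 7, 11, 13, 17, 19, 23, 29, 31, 37, 41, 43, 47, 53]. For each, (1 + 1/p^5) = (p^5 + 1)/p^5. Multiplying these fractions over p ∈ [2, 3, 5, 7, 11, 13, 17, 19, 23, 29, 31, 37, 41, 43, 47, 53] gives 32347597211284988160480267437380591091977322089812731895007080802055947812864/31226639806314720763085693561071542877365250131832357293968847568717289128655. (In the limit P → ∞ this tends to ζ(5)/ζ(10).)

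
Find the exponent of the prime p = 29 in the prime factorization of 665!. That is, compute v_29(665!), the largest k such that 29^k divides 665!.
v_29(665!) = 22

Legendre's formula: v_p(n!) = Σ_{k ≥ 1} ⌊n / p^k⌋. For p = 29, n = 665, the terms are:
  ⌊665/29^1⌋ = ⌊665/29⌋ = 22
(the next term ⌊665/29^2⌋ = 0, terminating the sum). Summing: v_29(665!) = 22 = 22.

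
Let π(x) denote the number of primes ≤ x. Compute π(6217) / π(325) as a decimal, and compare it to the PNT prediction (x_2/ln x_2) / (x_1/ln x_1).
π(6217)/π(325) = 809/66 ≈ 12.2576;  PNT prediction ≈ 12.6662.

π(325) = 66 and π(6217) = 809, so π(6217)/π(325) ≈ 12.2576. The PNT-predicted ratio is (6217/ln(6217)) / (325/ln(325)) ≈ 12.6662. The two agree to within a few percent, as expected.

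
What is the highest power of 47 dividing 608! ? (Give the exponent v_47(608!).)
v_47(608!) = 12

Legendre's formula: v_p(n!) = Σ_{k ≥ 1} ⌊n / p^k⌋. For p = 47, n = 608, the terms are:
  ⌊608/47^1⌋ = ⌊608/47⌋ = 12
(the next term ⌊608/47^2⌋ = 0, terminating the sum). Summing: v_47(608!) = 12 = 12.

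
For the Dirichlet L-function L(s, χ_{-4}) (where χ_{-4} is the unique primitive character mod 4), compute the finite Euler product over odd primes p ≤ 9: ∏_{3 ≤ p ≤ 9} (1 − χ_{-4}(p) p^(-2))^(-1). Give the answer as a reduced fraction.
∏ = 147/160

The odd primes p ≤ 9 are [3, 5, 7]. For each, χ(p) = 1 if p ≡ 1 mod 4, χ(p) = −1 if p ≡ 3 mod 4. Taking (1 − χ(p)/p^2)^(-1) = p^2/(p^2 − χ(p)): (1 − (-1)/3^2)^(-1) · (1 − (1)/5^2)^(-1) · (1 − (-1)/7^2)^(-1) = 147/160.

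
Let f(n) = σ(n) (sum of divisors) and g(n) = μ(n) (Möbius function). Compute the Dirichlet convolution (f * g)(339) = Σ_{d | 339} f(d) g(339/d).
(σ * μ)(339) = 339

Divisors of 339: [1, 3, 113, 339]. For each d | 339:
  d = 1: σ(1) · μ(339/1) = 1 · 1 = 1
  d = 3: σ(3) · μ(339/3) = 4 · -1 = -4
  d = 113: σ(113) · μ(339/113) = 114 · -1 = -114
  d = 339: σ(339) · μ(339/339) = 456 · 1 = 456
Summing: (σ * μ)(339) = 1 + -4 + -114 + 456 = 339.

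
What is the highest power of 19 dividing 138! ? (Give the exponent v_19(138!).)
v_19(138!) = 7

Legendre's formula: v_p(n!) = Σ_{k ≥ 1} ⌊n / p^k⌋. For p = 19, n = 138, the terms are:
  ⌊138/19^1⌋ = ⌊138/19⌋ = 7
(the next term ⌊138/19^2⌋ = 0, terminating the sum). Summing: v_19(138!) = 7 = 7.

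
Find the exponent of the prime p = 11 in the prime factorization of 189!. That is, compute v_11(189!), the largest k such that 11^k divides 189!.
v_11(189!) = 18

Legendre's formula: v_p(n!) = Σ_{k ≥ 1} ⌊n / p^k⌋. For p = 11, n = 189, the terms are:
  ⌊189/11^1⌋ = ⌊189/11⌋ = 17
  ⌊189/11^2⌋ = ⌊189/121⌋ = 1
(the next term ⌊189/11^3⌋ = 0, terminating the sum). Summing: v_11(189!) = 17 + 1 = 18.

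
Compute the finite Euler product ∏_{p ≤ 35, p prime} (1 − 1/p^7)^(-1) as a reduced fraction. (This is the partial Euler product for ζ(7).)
∏ = 37031956963631386906046525229438701635098769061332515193389940565625/36725327022248259763071767483224373757798563246158812707599806493184

The primes p ≤ 35 are [2, 3, 5, 7, 11, 13, 17, 19, 23, 29, 31]. For each prime, (1 − 1/p^7)^(-1) = p^7 / (p^7 − 1). The product is (1 − 1/2^7)^(-1), (1 − 1/3^7)^(-1), (1 − 1/5^7)^(-1), (1 − 1/7^7)^(-1), (1 − 1/11^7)^(-1), (1 − 1/13^7)^(-1), (1 − 1/17^7)^(-1), (1 − 1/19^7)^(-1), (1 − 1/23^7)^(-1), (1 − 1/29^7)^(-1), (1 − 1/31^7)^(-1) = ∏ p^7 / (p^7 − 1) = 37031956963631386906046525229438701635098769061332515193389940565625/36725327022248259763071767483224373757798563246158812707599806493184.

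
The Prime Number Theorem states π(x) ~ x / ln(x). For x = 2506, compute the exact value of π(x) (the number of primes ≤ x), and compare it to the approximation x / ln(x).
π(2506) = 368;  x/ln(x) ≈ 320.20;  relative error ≈ 12.99%.

Directly count primes up to 2506: π(2506) = 368. The PNT approximation gives 2506/ln(2506) ≈ 2506/7.82644 ≈ 320.20. Relative error (π(x) − x/ln(x)) / π(x) ≈ 12.99%; the approximation is known to undercount slightly (Li(x) is a better estimate).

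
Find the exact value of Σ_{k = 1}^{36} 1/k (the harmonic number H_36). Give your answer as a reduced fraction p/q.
H_36 = 54801925434709/13127595717600

Direct summation: H_36 = 1 + 1/2 + ... + 1/36. The least common denominator is lcm(1, ..., 36) = 144403552893600; over this denominator the numerator is 144403552893600 + 72201776446800 + 48134517631200 + 36100888223400 + 28880710578720 + 24067258815600 + 20629078984800 + 18050444111700 + 16044839210400 + 14440355289360 + 13127595717600 + 12033629407800 + 11107965607200 + 10314539492400 + 9626903526240 + 9025222055850 + 8494326640800 + 8022419605200 + 7600186994400 + 7220177644680 + 6876359661600 + 6563797858800 + 6278415343200 + 6016814703900 + 5776142115744 + 5553982803600 + 5348279736800 + 5157269746200 + 4979432858400 + 4813451763120 + 4658179125600 + 4512611027925 + 4375865239200 + 4247163320400 + 4125815796960 + 4011209802600 = 602821179781799, so H_36 = 602821179781799/144403552893600; reducing by gcd(602821179781799, 144403552893600) = 11 gives 54801925434709/13127595717600 ≈ 4.17456. (The PNT-adjacent estimate ln(36) + γ ≈ 4.16073 matches within O(1/n).)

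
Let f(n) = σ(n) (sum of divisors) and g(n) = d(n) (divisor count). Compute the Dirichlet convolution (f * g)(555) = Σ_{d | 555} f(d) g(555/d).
(σ * d)(555) = 1920

Divisors of 555: [1, 3, 5, 15, 37, 111, 185, 555]. For each d | 555:
  d = 1: σ(1) · d(555/1) = 1 · 8 = 8
  d = 3: σ(3) · d(555/3) = 4 · 4 = 16
  d = 5: σ(5) · d(555/5) = 6 · 4 = 24
  d = 15: σ(15) · d(555/15) = 24 · 2 = 48
  d = 37: σ(37) · d(555/37) = 38 · 4 = 152
  d = 111: σ(111) · d(555/111) = 152 · 2 = 304
  d = 185: σ(185) · d(555/185) = 228 · 2 = 456
  d = 555: σ(555) · d(555/555) = 912 · 1 = 912
Summing: (σ * d)(555) = 8 + 16 + 24 + 48 + 152 + 304 + 456 + 912 = 1920.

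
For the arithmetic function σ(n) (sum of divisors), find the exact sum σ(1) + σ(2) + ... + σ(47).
Σ_{n ≤ 47} σ(n) = 1806

Compute σ(n) for each 1 ≤ n ≤ 47: σ(1) = 1, σ(2) = 3, σ(3) = 4, σ(4) = 7, σ(5) = 6, σ(6) = 12, σ(7) = 8, σ(8) = 15, σ(9) = 13, σ(10) = 18, σ(11) = 12, σ(12) = 28, σ(13) = 14, σ(14) = 24, σ(15) = 24, σ(16) = 31, σ(17) = 18, σ(18) = 39, σ(19) = 20, σ(20) = 42, σ(21) = 32, σ(22) = 36, σ(23) = 24, σ(24) = 60, σ(25) = 31, σ(26) = 42, σ(27) = 40, σ(28) = 56, σ(29) = 30, σ(30) = 72, σ(31) = 32, σ(32) = 63, σ(33) = 48, σ(34) = 54, σ(35) = 48, σ(36) = 91, σ(37) = 38, σ(38) = 60, σ(39) = 56, σ(40) = 90, σ(41) = 42, σ(42) = 96, σ(43) = 44, σ(44) = 84, σ(45) = 78, σ(46) = 72, σ(47) = 48. Summing all 47 values: 1806. (Average order: Σ_{n ≤ x} σ(n) ~ (π²/12) x². For x = 47, (π²/12)·47² ≈ 1816.83.)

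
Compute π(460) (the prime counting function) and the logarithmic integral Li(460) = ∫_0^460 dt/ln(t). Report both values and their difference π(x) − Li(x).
π(460) = 88;  Li(460) ≈ 95.31;  π(x) − Li(x) ≈ -7.31.

Direct count of primes ≤ 460 gives π(460) = 88. Numerical evaluation of the logarithmic integral gives Li(460) ≈ 95.31. The difference π(x) − Li(x) ≈ -7.31 is typically negative for small/moderate x (Li(x) overestimates), though Littlewood's theorem shows this sign changes infinitely often.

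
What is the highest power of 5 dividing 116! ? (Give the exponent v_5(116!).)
v_5(116!) = 27

Legendre's formula: v_p(n!) = Σ_{k ≥ 1} ⌊n / p^k⌋. For p = 5, n = 116, the terms are:
  ⌊116/5^1⌋ = ⌊116/5⌋ = 23
  ⌊116/5^2⌋ = ⌊116/25⌋ = 4
(the next term ⌊116/5^3⌋ = 0, terminating the sum). Summing: v_5(116!) = 23 + 4 = 27.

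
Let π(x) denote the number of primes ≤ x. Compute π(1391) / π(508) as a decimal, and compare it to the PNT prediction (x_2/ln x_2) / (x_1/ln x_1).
π(1391)/π(508) = 221/96 ≈ 2.3021;  PNT prediction ≈ 2.3571.

π(508) = 96 and π(1391) = 221, so π(1391)/π(508) ≈ 2.3021. The PNT-predicted ratio is (1391/ln(1391)) / (508/ln(508)) ≈ 2.3571. The two agree to within a few percent, as expected.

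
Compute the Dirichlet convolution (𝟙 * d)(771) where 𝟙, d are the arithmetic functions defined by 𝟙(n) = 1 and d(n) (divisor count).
(𝟙 * d)(771) = 9

Divisors of 771: [1, 3, 257, 771]. For each d | 771:
  d = 1: 𝟙(1) · d(771/1) = 1 · 4 = 4
  d = 3: 𝟙(3) · d(771/3) = 1 · 2 = 2
  d = 257: 𝟙(257) · d(771/257) = 1 · 2 = 2
  d = 771: 𝟙(771) · d(771/771) = 1 · 1 = 1
Summing: (𝟙 * d)(771) = 4 + 2 + 2 + 1 = 9.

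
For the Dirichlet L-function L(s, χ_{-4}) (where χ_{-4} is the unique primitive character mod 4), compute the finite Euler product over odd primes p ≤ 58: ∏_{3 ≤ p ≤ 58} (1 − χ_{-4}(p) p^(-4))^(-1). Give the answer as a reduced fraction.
∏ = 257364431333305770108011762895409938991497014556861335561/260241495905762991772533773778373936417391479107040051200

The odd primes p ≤ 58 are [3, 5, 7, 11, 13, 17, 19, 23, 29, 31, 37, 41, 43, 47, 53]. For each, χ(p) = 1 if p ≡ 1 mod 4, χ(p) = −1 if p ≡ 3 mod 4. Taking (1 − χ(p)/p^4)^(-1) = p^4/(p^4 − χ(p)): (1 − (-1)/3^4)^(-1) · (1 − (1)/5^4)^(-1) · (1 − (-1)/7^4)^(-1) · (1 − (-1)/11^4)^(-1) · (1 − (1)/13^4)^(-1) · (1 − (1)/17^4)^(-1) · (1 − (-1)/19^4)^(-1) · (1 − (-1)/23^4)^(-1) · (1 − (1)/29^4)^(-1) · (1 − (-1)/31^4)^(-1) · (1 − (1)/37^4)^(-1) · (1 − (1)/41^4)^(-1) · (1 − (-1)/43^4)^(-1) · (1 − (-1)/47^4)^(-1) · (1 − (1)/53^4)^(-1) = 257364431333305770108011762895409938991497014556861335561/260241495905762991772533773778373936417391479107040051200.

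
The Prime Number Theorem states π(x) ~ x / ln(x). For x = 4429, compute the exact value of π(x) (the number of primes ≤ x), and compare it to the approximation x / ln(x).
π(4429) = 602;  x/ln(x) ≈ 527.52;  relative error ≈ 12.37%.

Directly count primes up to 4429: π(4429) = 602. The PNT approximation gives 4429/ln(4429) ≈ 4429/8.39593 ≈ 527.52. Relative error (π(x) − x/ln(x)) / π(x) ≈ 12.37%; the approximation is known to undercount slightly (Li(x) is a better estimate).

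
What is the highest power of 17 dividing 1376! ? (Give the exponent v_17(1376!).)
v_17(1376!) = 84

Legendre's formula: v_p(n!) = Σ_{k ≥ 1} ⌊n / p^k⌋. For p = 17, n = 1376, the terms are:
  ⌊1376/17^1⌋ = ⌊1376/17⌋ = 80
  ⌊1376/17^2⌋ = ⌊1376/289⌋ = 4
(the next term ⌊1376/17^3⌋ = 0, terminating the sum). Summing: v_17(1376!) = 80 + 4 = 84.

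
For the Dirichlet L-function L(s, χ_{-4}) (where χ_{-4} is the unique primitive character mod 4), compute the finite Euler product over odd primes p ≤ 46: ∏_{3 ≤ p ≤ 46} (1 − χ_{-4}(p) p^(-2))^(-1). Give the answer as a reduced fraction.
∏ = 11477831542914938630143/12524769798782976000000

The odd primes p ≤ 46 are [3, 5, 7, 11, 13, 17, 19, 23, 29, 31, 37, 41, 43]. For each, χ(p) = 1 if p ≡ 1 mod 4, χ(p) = −1 if p ≡ 3 mod 4. Taking (1 − χ(p)/p^2)^(-1) = p^2/(p^2 − χ(p)): (1 − (-1)/3^2)^(-1) · (1 − (1)/5^2)^(-1) · (1 − (-1)/7^2)^(-1) · (1 − (-1)/11^2)^(-1) · (1 − (1)/13^2)^(-1) · (1 − (1)/17^2)^(-1) · (1 − (-1)/19^2)^(-1) · (1 − (-1)/23^2)^(-1) · (1 − (1)/29^2)^(-1) · (1 − (-1)/31^2)^(-1) · (1 − (1)/37^2)^(-1) · (1 − (1)/41^2)^(-1) · (1 − (-1)/43^2)^(-1) = 11477831542914938630143/12524769798782976000000.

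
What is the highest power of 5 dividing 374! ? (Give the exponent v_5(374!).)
v_5(374!) = 90

Legendre's formula: v_p(n!) = Σ_{k ≥ 1} ⌊n / p^k⌋. For p = 5, n = 374, the terms are:
  ⌊374/5^1⌋ = ⌊374/5⌋ = 74
  ⌊374/5^2⌋ = ⌊374/25⌋ = 14
  ⌊374/5^3⌋ = ⌊374/125⌋ = 2
(the next term ⌊374/5^4⌋ = 0, terminating the sum). Summing: v_5(374!) = 74 + 14 + 2 = 90.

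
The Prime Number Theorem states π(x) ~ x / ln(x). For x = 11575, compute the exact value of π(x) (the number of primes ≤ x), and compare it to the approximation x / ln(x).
π(11575) = 1392;  x/ln(x) ≈ 1237.09;  relative error ≈ 11.13%.

Directly count primes up to 11575: π(11575) = 1392. The PNT approximation gives 11575/ln(11575) ≈ 11575/9.35660 ≈ 1237.09. Relative error (π(x) − x/ln(x)) / π(x) ≈ 11.13%; the approximation is known to undercount slightly (Li(x) is a better estimate).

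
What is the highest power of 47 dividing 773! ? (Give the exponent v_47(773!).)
v_47(773!) = 16

Legendre's formula: v_p(n!) = Σ_{k ≥ 1} ⌊n / p^k⌋. For p = 47, n = 773, the terms are:
  ⌊773/47^1⌋ = ⌊773/47⌋ = 16
(the next term ⌊773/47^2⌋ = 0, terminating the sum). Summing: v_47(773!) = 16 = 16.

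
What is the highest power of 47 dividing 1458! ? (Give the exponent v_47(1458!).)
v_47(1458!) = 31

Legendre's formula: v_p(n!) = Σ_{k ≥ 1} ⌊n / p^k⌋. For p = 47, n = 1458, the terms are:
  ⌊1458/47^1⌋ = ⌊1458/47⌋ = 31
(the next term ⌊1458/47^2⌋ = 0, terminating the sum). Summing: v_47(1458!) = 31 = 31.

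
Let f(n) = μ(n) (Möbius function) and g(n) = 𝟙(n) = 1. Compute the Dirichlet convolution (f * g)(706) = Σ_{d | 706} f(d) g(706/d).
(μ * 𝟙)(706) = 0

Divisors of 706: [1, 2, 353, 706]. For each d | 706:
  d = 1: μ(1) · 𝟙(706/1) = 1 · 1 = 1
  d = 2: μ(2) · 𝟙(706/2) = -1 · 1 = -1
  d = 353: μ(353) · 𝟙(706/353) = -1 · 1 = -1
  d = 706: μ(706) · 𝟙(706/706) = 1 · 1 = 1
Summing: (μ * 𝟙)(706) = 1 + -1 + -1 + 1 = 0.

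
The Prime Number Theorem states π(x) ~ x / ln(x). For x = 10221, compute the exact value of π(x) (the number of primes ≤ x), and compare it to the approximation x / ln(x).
π(10221) = 1253;  x/ln(x) ≈ 1107.10;  relative error ≈ 11.64%.

Directly count primes up to 10221: π(10221) = 1253. The PNT approximation gives 10221/ln(10221) ≈ 10221/9.23220 ≈ 1107.10. Relative error (π(x) − x/ln(x)) / π(x) ≈ 11.64%; the approximation is known to undercount slightly (Li(x) is a better estimate).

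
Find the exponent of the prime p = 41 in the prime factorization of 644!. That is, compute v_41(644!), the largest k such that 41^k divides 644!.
v_41(644!) = 15

Legendre's formula: v_p(n!) = Σ_{k ≥ 1} ⌊n / p^k⌋. For p = 41, n = 644, the terms are:
  ⌊644/41^1⌋ = ⌊644/41⌋ = 15
(the next term ⌊644/41^2⌋ = 0, terminating the sum). Summing: v_41(644!) = 15 = 15.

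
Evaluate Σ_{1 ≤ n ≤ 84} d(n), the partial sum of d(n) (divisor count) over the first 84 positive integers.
Σ_{n ≤ 84} d(n) = 391

Compute d(n) for each 1 ≤ n ≤ 84: d(1) = 1, d(2) = 2, d(3) = 2, d(4) = 3, d(5) = 2, d(6) = 4, d(7) = 2, d(8) = 4, d(9) = 3, d(10) = 4, d(11) = 2, d(12) = 6, d(13) = 2, d(14) = 4, d(15) = 4, d(16) = 5, d(17) = 2, d(18) = 6, d(19) = 2, d(20) = 6, d(21) = 4, d(22) = 4, d(23) = 2, d(24) = 8, d(25) = 3, d(26) = 4, d(27) = 4, d(28) = 6, d(29) = 2, d(30) = 8, d(31) = 2, d(32) = 6, d(33) = 4, d(34) = 4, d(35) = 4, d(36) = 9, d(37) = 2, d(38) = 4, d(39) = 4, d(40) = 8, d(41) = 2, d(42) = 8, d(43) = 2, d(44) = 6, d(45) = 6, d(46) = 4, d(47) = 2, d(48) = 10, d(49) = 3, d(50) = 6, d(51) = 4, d(52) = 6, d(53) = 2, d(54) = 8, d(55) = 4, d(56) = 8, d(57) = 4, d(58) = 4, d(59) = 2, d(60) = 12, d(61) = 2, d(62) = 4, d(63) = 6, d(64) = 7, d(65) = 4, d(66) = 8, d(67) = 2, d(68) = 6, d(69) = 4, d(70) = 8, d(71) = 2, d(72) = 12, d(73) = 2, d(74) = 4, d(75) = 6, d(76) = 6, d(77) = 4, d(78) = 8, d(79) = 2, d(80) = 10, d(81) = 5, d(82) = 4, d(83) = 2, d(84) = 12. Summing all 84 values: 391. (Dirichlet's divisor formula: Σ_{n ≤ x} d(n) = x ln(x) + (2γ − 1) x + O(√x). For x = 84, the asymptotic estimate is ≈ 385.16.)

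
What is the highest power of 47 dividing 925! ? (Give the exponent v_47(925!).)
v_47(925!) = 19

Legendre's formula: v_p(n!) = Σ_{k ≥ 1} ⌊n / p^k⌋. For p = 47, n = 925, the terms are:
  ⌊925/47^1⌋ = ⌊925/47⌋ = 19
(the next term ⌊925/47^2⌋ = 0, terminating the sum). Summing: v_47(925!) = 19 = 19.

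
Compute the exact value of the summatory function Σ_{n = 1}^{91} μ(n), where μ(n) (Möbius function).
Σ_{n ≤ 91} μ(n) = -1

Compute μ(n) for each 1 ≤ n ≤ 91: μ(1) = 1, μ(2) = -1, μ(3) = -1, μ(4) = 0, μ(5) = -1, μ(6) = 1, μ(7) = -1, μ(8) = 0, μ(9) = 0, μ(10) = 1, μ(11) = -1, μ(12) = 0, μ(13) = -1, μ(14) = 1, μ(15) = 1, μ(16) = 0, μ(17) = -1, μ(18) = 0, μ(19) = -1, μ(20) = 0, μ(21) = 1, μ(22) = 1, μ(23) = -1, μ(24) = 0, μ(25) = 0, μ(26) = 1, μ(27) = 0, μ(28) = 0, μ(29) = -1, μ(30) = -1, μ(31) = -1, μ(32) = 0, μ(33) = 1, μ(34) = 1, μ(35) = 1, μ(36) = 0, μ(37) = -1, μ(38) = 1, μ(39) = 1, μ(40) = 0, μ(41) = -1, μ(42) = -1, μ(43) = -1, μ(44) = 0, μ(45) = 0, μ(46) = 1, μ(47) = -1, μ(48) = 0, μ(49) = 0, μ(50) = 0, μ(51) = 1, μ(52) = 0, μ(53) = -1, μ(54) = 0, μ(55) = 1, μ(56) = 0, μ(57) = 1, μ(58) = 1, μ(59) = -1, μ(60) = 0, μ(61) = -1, μ(62) = 1, μ(63) = 0, μ(64) = 0, μ(65) = 1, μ(66) = -1, μ(67) = -1, μ(68) = 0, μ(69) = 1, μ(70) = -1, μ(71) = -1, μ(72) = 0, μ(73) = -1, μ(74) = 1, μ(75) = 0, μ(76) = 0, μ(77) = 1, μ(78) = -1, μ(79) = -1, μ(80) = 0, μ(81) = 0, μ(82) = 1, μ(83) = -1, μ(84) = 0, μ(85) = 1, μ(86) = 1, μ(87) = 1, μ(88) = 0, μ(89) = -1, μ(90) = 0, μ(91) = 1. Summing all 91 values: -1. (Mertens function M(x) = Σ_{n ≤ x} μ(n); on average M(x) should be small (PNT ⟺ M(x) = o(x)).)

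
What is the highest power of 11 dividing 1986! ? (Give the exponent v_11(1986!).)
v_11(1986!) = 197

Legendre's formula: v_p(n!) = Σ_{k ≥ 1} ⌊n / p^k⌋. For p = 11, n = 1986, the terms are:
  ⌊1986/11^1⌋ = ⌊1986/11⌋ = 180
  ⌊1986/11^2⌋ = ⌊1986/121⌋ = 16
  ⌊1986/11^3⌋ = ⌊1986/1331⌋ = 1
(the next term ⌊1986/11^4⌋ = 0, terminating the sum). Summing: v_11(1986!) = 180 + 16 + 1 = 197.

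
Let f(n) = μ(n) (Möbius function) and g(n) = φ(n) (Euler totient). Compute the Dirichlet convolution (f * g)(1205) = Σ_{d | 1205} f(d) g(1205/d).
(μ * φ)(1205) = 717

Divisors of 1205: [1, 5, 241, 1205]. For each d | 1205:
  d = 1: μ(1) · φ(1205/1) = 1 · 960 = 960
  d = 5: μ(5) · φ(1205/5) = -1 · 240 = -240
  d = 241: μ(241) · φ(1205/241) = -1 · 4 = -4
  d = 1205: μ(1205) · φ(1205/1205) = 1 · 1 = 1
Summing: (μ * φ)(1205) = 960 + -240 + -4 + 1 = 717.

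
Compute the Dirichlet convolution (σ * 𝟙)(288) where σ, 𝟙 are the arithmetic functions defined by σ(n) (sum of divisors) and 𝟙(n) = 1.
(σ * 𝟙)(288) = 2160

Divisors of 288: [1, 2, 3, 4, 6, 8, 9, 12, 16, 18, 24, 32, 36, 48, 72, 96, 144, 288]. For each d | 288:
  d = 1: σ(1) · 𝟙(288/1) = 1 · 1 = 1
  d = 2: σ(2) · 𝟙(288/2) = 3 · 1 = 3
  d = 3: σ(3) · 𝟙(288/3) = 4 · 1 = 4
  d = 4: σ(4) · 𝟙(288/4) = 7 · 1 = 7
  d = 6: σ(6) · 𝟙(288/6) = 12 · 1 = 12
  d = 8: σ(8) · 𝟙(288/8) = 15 · 1 = 15
  d = 9: σ(9) · 𝟙(288/9) = 13 · 1 = 13
  d = 12: σ(12) · 𝟙(288/12) = 28 · 1 = 28
  d = 16: σ(16) · 𝟙(288/16) = 31 · 1 = 31
  d = 18: σ(18) · 𝟙(288/18) = 39 · 1 = 39
  d = 24: σ(24) · 𝟙(288/24) = 60 · 1 = 60
  d = 32: σ(32) · 𝟙(288/32) = 63 · 1 = 63
  d = 36: σ(36) · 𝟙(288/36) = 91 · 1 = 91
  d = 48: σ(48) · 𝟙(288/48) = 124 · 1 = 124
  d = 72: σ(72) · 𝟙(288/72) = 195 · 1 = 195
  d = 96: σ(96) · 𝟙(288/96) = 252 · 1 = 252
  d = 144: σ(144) · 𝟙(288/144) = 403 · 1 = 403
  d = 288: σ(288) · 𝟙(288/288) = 819 · 1 = 819
Summing: (σ * 𝟙)(288) = 1 + 3 + 4 + 7 + 12 + 15 + 13 + 28 + 31 + 39 + 60 + 63 + 91 + 124 + 195 + 252 + 403 + 819 = 2160.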